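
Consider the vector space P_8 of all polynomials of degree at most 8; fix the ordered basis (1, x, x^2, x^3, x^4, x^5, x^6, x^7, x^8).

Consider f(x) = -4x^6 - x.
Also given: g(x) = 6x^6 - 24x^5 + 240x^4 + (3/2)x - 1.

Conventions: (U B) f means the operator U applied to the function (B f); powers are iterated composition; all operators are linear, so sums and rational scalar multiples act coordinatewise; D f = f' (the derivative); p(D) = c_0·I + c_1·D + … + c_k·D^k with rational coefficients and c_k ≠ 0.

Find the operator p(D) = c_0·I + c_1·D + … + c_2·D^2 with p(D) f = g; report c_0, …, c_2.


p(D) = -(3/2)·I + D − 2·D^2, i.e. c_0 = -3/2, c_1 = 1, c_2 = -2

D^0 f = -4x^6 - x
D^1 f = -24x^5 - 1
D^2 f = -120x^4
matching coefficients of g against c_0 f + c_1 Df + … from the top degree down determines the c_i
solution: c_0 = -3/2, c_1 = 1, c_2 = -2


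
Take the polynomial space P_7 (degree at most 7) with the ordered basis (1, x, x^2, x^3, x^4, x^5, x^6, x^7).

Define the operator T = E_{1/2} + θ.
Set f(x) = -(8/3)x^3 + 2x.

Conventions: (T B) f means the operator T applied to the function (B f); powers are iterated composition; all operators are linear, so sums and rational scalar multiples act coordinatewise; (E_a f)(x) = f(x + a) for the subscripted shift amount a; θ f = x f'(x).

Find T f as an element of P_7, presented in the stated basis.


E_{1/2} f = -(8/3)x^3 - 4x^2 + 2/3
θ f = -8x^3 + 2x
(E_{1/2} + θ) f = -(32/3)x^3 - 4x^2 + 2x + 2/3

g(x) = -(32/3)x^3 - 4x^2 + 2x + 2/3


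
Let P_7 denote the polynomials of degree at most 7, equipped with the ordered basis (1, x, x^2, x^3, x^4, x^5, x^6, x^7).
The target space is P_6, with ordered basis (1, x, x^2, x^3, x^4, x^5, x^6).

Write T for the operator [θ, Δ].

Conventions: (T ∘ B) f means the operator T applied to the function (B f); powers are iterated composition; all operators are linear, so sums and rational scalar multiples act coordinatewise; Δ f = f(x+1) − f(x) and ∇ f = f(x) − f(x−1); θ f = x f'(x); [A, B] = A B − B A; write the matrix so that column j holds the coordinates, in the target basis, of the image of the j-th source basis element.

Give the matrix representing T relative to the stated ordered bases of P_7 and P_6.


image of 1: 0
image of x: -1
image of x^2: -2x - 2
image of x^3: -3x^2 - 6x - 3
image of x^4: -4x^3 - 12x^2 - 12x - 4
image of x^5: -5x^4 - 20x^3 - 30x^2 - 20x - 5
image of x^6: -6x^5 - 30x^4 - 60x^3 - 60x^2 - 30x - 6
image of x^7: -7x^6 - 42x^5 - 105x^4 - 140x^3 - 105x^2 - 42x - 7
each image's coordinates form column j of the matrix

the matrix is [[0, -1, -2, -3, -4, -5, -6, -7]; [0, 0, -2, -6, -12, -20, -30, -42]; [0, 0, 0, -3, -12, -30, -60, -105]; [0, 0, 0, 0, -4, -20, -60, -140]; [0, 0, 0, 0, 0, -5, -30, -105]; [0, 0, 0, 0, 0, 0, -6, -42]; [0, 0, 0, 0, 0, 0, 0, -7]] (rows listed top to bottom)


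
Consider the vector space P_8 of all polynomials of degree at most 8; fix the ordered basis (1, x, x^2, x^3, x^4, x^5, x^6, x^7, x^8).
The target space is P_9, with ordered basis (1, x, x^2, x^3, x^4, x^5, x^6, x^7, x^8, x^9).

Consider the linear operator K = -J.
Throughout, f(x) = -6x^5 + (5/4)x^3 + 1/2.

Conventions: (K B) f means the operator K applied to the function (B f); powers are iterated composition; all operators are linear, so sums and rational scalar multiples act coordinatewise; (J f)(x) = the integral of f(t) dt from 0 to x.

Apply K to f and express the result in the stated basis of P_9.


J f = -x^6 + (5/16)x^4 + (1/2)x
(-J) f = x^6 - (5/16)x^4 - (1/2)x

g(x) = x^6 - (5/16)x^4 - (1/2)x


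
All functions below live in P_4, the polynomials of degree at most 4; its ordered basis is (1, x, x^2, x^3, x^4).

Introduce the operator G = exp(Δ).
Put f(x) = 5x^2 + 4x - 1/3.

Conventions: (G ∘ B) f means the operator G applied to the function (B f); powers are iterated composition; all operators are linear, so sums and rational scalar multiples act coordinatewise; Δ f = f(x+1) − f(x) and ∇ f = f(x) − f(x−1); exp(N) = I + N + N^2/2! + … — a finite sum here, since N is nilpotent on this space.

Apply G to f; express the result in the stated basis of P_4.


order-1 term: 10x + 9
order-2 term: 5
the series for exp(Δ) f terminates at order 2
exp(Δ) f = 5x^2 + 14x + 41/3

the image equals g(x) = 5x^2 + 14x + 41/3


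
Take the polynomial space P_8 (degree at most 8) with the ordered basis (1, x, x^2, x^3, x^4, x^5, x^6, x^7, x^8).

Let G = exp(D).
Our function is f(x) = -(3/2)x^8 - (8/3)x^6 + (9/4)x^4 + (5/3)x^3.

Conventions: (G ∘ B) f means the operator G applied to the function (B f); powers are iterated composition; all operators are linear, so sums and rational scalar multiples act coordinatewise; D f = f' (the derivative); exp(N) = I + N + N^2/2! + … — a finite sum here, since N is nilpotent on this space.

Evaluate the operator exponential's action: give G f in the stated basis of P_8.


g(x) = -(3/2)x^8 - 12x^7 - (134/3)x^6 - 100x^5 - (571/4)x^4 - (380/3)x^3 - (127/2)x^2 - 14x - 1/4

order-1 term: -12x^7 - 16x^5 + 9x^3 + 5x^2
order-2 term: -42x^6 - 40x^4 + (27/2)x^2 + 5x
order-3 term: -84x^5 - (160/3)x^3 + 9x + 5/3
order-4 term: -105x^4 - 40x^2 + 9/4
order-5 term: -84x^3 - 16x
order-6 term: -42x^2 - 8/3
order-7 term: -12x
order-8 term: -3/2
the series for exp(D) f terminates at order 8
exp(D) f = -(3/2)x^8 - 12x^7 - (134/3)x^6 - 100x^5 - (571/4)x^4 - (380/3)x^3 - (127/2)x^2 - 14x - 1/4


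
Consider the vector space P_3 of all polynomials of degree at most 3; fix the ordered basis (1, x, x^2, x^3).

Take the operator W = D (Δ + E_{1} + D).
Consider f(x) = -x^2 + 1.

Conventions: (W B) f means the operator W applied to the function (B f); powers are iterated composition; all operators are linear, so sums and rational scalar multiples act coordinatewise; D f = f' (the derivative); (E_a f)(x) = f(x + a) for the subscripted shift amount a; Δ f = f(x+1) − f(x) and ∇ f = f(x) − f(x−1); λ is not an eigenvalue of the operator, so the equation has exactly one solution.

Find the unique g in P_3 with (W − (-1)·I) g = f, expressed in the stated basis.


write g with unknown coordinates in the stated basis and equate coefficients in (W − (-1)·I) g = f
solving from the highest basis element down gives g = -x^2 + 2x + 5
check: W g = -2x - 4
so W g − (-1)·g = -x^2 + 1 = f ✓

g(x) = -x^2 + 2x + 5


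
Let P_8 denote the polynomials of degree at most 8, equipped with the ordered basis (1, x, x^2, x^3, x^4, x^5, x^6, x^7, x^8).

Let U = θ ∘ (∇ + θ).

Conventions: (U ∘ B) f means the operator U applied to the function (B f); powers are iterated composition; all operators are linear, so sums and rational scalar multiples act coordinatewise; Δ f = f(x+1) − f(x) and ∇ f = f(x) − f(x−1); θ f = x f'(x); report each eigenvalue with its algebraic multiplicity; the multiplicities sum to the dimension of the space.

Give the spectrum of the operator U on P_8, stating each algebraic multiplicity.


image of 1: 0
image of x: x
image of x^2: 4x^2 + 2x
image of x^3: 9x^3 + 6x^2 - 3x
image of x^4: 16x^4 + 12x^3 - 12x^2 + 4x
image of x^5: 25x^5 + 20x^4 - 30x^3 + 20x^2 - 5x
image of x^6: 36x^6 + 30x^5 - 60x^4 + 60x^3 - 30x^2 + 6x
image of x^7: 49x^7 + 42x^6 - 105x^5 + 140x^4 - 105x^3 + 42x^2 - 7x
image of x^8: 64x^8 + 56x^7 - 168x^6 + 280x^5 - 280x^4 + 168x^3 - 56x^2 + 8x
the matrix is upper triangular; its diagonal is (0, 1, 4, 9, 16, 25, 36, 49, 64)
for a triangular matrix the eigenvalues are the diagonal entries, with algebraic multiplicity their repetition count

λ = 0 (multiplicity 1), λ = 1 (multiplicity 1), λ = 4 (multiplicity 1), λ = 9 (multiplicity 1), λ = 16 (multiplicity 1), λ = 25 (multiplicity 1), λ = 36 (multiplicity 1), λ = 49 (multiplicity 1), λ = 64 (multiplicity 1)


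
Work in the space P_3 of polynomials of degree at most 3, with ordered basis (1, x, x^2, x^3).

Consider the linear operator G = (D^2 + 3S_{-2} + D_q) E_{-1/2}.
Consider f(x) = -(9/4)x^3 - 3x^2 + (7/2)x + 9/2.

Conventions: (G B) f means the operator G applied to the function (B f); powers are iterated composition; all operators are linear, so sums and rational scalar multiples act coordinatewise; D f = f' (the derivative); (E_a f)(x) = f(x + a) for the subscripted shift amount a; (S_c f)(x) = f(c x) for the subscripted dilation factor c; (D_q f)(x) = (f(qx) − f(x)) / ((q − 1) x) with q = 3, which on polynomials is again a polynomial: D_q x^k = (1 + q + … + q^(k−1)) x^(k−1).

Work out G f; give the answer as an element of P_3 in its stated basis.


the image equals g(x) = 54x^3 - (99/4)x^2 - (327/8)x + 397/32

E_{-1/2} f = -(9/4)x^3 + (3/8)x^2 + (77/16)x + 73/32
D E_{-1/2} f = -(27/4)x^2 + (3/4)x + 77/16
D D E_{-1/2} f = -(27/2)x + 3/4
S_{-2} E_{-1/2} f = 18x^3 + (3/2)x^2 - (77/8)x + 73/32
(3S_{-2}) E_{-1/2} f = 54x^3 + (9/2)x^2 - (231/8)x + 219/32
D_q E_{-1/2} f = -(117/4)x^2 + (3/2)x + 77/16
(D^2 + 3S_{-2} + D_q) E_{-1/2} f = 54x^3 - (99/4)x^2 - (327/8)x + 397/32


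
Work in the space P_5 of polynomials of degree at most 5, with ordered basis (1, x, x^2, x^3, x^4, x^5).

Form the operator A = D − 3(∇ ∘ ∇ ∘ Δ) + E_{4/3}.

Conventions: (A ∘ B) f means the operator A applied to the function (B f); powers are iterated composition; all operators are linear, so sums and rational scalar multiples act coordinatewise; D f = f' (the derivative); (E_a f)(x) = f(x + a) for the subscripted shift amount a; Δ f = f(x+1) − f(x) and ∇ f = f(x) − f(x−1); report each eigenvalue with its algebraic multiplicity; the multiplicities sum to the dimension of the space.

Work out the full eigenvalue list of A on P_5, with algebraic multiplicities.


λ = 1 (multiplicity 6)

image of 1: 1
image of x: x + 7/3
image of x^2: x^2 + (14/3)x + 16/9
image of x^3: x^3 + 7x^2 + (16/3)x - 422/27
image of x^4: x^4 + (28/3)x^3 + (32/3)x^2 - (1688/27)x + 3172/81
image of x^5: x^5 + (35/3)x^4 + (160/9)x^3 - (4220/27)x^2 + (15860/81)x - 20846/243
the matrix is upper triangular; its diagonal is (1, 1, 1, 1, 1, 1)
for a triangular matrix the eigenvalues are the diagonal entries, with algebraic multiplicity their repetition count


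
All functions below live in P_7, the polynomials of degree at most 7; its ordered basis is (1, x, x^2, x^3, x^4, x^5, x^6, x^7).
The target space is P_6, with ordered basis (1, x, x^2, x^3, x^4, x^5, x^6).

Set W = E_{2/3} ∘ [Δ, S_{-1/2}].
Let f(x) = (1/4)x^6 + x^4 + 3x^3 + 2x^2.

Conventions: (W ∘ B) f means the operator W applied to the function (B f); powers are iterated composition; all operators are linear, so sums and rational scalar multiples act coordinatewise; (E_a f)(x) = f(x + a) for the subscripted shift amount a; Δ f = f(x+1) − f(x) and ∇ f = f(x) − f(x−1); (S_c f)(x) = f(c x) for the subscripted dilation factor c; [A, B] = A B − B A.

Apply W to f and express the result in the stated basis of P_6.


S_{-1/2} f = (1/256)x^6 + (1/16)x^4 - (3/8)x^3 + (1/2)x^2
Δ S_{-1/2} f = (3/128)x^5 + (15/256)x^4 + (21/64)x^3 - (177/256)x^2 + (19/128)x + 49/256
Δ f = (3/2)x^5 + (15/4)x^4 + 9x^3 + (75/4)x^2 + (37/2)x + 25/4
S_{-1/2} Δ f = -(3/64)x^5 + (15/64)x^4 - (9/8)x^3 + (75/16)x^2 - (37/4)x + 25/4
[Δ, S_{-1/2}] f = (9/128)x^5 - (45/256)x^4 + (93/64)x^3 - (1377/256)x^2 + (1203/128)x - 1551/256
E_{2/3} [Δ, S_{-1/2}] f = (9/128)x^5 + (15/256)x^4 + (83/64)x^3 - (2099/768)x^2 + (4637/1152)x - 12293/6912

the result is g(x) = (9/128)x^5 + (15/256)x^4 + (83/64)x^3 - (2099/768)x^2 + (4637/1152)x - 12293/6912


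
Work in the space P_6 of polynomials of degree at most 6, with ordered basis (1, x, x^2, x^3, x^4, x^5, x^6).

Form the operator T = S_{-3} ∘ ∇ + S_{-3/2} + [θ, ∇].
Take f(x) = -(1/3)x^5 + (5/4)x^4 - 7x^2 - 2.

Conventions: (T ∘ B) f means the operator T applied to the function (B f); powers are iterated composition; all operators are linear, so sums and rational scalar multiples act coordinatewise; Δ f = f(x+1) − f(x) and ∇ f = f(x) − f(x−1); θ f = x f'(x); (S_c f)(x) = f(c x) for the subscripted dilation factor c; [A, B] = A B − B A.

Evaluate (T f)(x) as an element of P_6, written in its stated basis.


the result is g(x) = (81/32)x^5 - (24385/192)x^4 - (710/3)x^3 - (353/4)x^2 + (43/3)x - 47/12

∇ f = -(5/3)x^4 + (25/3)x^3 - (65/6)x^2 - (22/3)x + 65/12
S_{-3} ∇ f = -135x^4 - 225x^3 - (195/2)x^2 + 22x + 65/12
S_{-3/2} f = (81/32)x^5 + (405/64)x^4 - (63/4)x^2 - 2
∇ f = -(5/3)x^4 + (25/3)x^3 - (65/6)x^2 - (22/3)x + 65/12
θ ∇ f = -(20/3)x^4 + 25x^3 - (65/3)x^2 - (22/3)x
θ f = -(5/3)x^5 + 5x^4 - 14x^2
∇ θ f = -(25/3)x^4 + (110/3)x^3 - (140/3)x^2 + (1/3)x + 22/3
[θ, ∇] f = (5/3)x^4 - (35/3)x^3 + 25x^2 - (23/3)x - 22/3
(S_{-3} ∘ ∇ + S_{-3/2} + [θ, ∇]) f = (81/32)x^5 - (24385/192)x^4 - (710/3)x^3 - (353/4)x^2 + (43/3)x - 47/12


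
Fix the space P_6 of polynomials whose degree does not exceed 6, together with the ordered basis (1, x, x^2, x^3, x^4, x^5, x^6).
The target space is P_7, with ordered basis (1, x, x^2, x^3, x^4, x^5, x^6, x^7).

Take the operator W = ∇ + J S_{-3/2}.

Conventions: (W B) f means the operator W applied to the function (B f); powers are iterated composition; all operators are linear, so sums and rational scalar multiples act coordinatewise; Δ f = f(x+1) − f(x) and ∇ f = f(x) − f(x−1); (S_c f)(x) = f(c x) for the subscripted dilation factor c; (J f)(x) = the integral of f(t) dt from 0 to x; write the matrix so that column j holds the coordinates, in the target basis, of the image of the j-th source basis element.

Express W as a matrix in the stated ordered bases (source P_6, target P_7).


image of 1: x
image of x: -(3/4)x^2 + 1
image of x^2: (3/4)x^3 + 2x - 1
image of x^3: -(27/32)x^4 + 3x^2 - 3x + 1
image of x^4: (81/80)x^5 + 4x^3 - 6x^2 + 4x - 1
image of x^5: -(81/64)x^6 + 5x^4 - 10x^3 + 10x^2 - 5x + 1
image of x^6: (729/448)x^7 + 6x^5 - 15x^4 + 20x^3 - 15x^2 + 6x - 1
each image's coordinates form column j of the matrix

the matrix is [[0, 1, -1, 1, -1, 1, -1]; [1, 0, 2, -3, 4, -5, 6]; [0, -3/4, 0, 3, -6, 10, -15]; [0, 0, 3/4, 0, 4, -10, 20]; [0, 0, 0, -27/32, 0, 5, -15]; [0, 0, 0, 0, 81/80, 0, 6]; [0, 0, 0, 0, 0, -81/64, 0]; [0, 0, 0, 0, 0, 0, 729/448]] (rows listed top to bottom)


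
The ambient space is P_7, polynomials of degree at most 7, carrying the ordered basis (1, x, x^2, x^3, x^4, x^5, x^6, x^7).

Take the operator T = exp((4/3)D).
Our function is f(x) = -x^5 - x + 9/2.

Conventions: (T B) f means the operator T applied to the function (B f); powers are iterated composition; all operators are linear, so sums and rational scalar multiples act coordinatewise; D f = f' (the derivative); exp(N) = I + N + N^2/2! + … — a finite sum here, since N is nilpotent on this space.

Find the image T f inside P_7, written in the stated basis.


g(x) = -x^5 - (20/3)x^4 - (160/9)x^3 - (640/27)x^2 - (1361/81)x - 509/486

order-1 term: -(20/3)x^4 - 4/3
order-2 term: -(160/9)x^3
order-3 term: -(640/27)x^2
order-4 term: -(1280/81)x
order-5 term: -1024/243
the series for exp((4/3)D) f terminates at order 5
exp((4/3)D) f = -x^5 - (20/3)x^4 - (160/9)x^3 - (640/27)x^2 - (1361/81)x - 509/486


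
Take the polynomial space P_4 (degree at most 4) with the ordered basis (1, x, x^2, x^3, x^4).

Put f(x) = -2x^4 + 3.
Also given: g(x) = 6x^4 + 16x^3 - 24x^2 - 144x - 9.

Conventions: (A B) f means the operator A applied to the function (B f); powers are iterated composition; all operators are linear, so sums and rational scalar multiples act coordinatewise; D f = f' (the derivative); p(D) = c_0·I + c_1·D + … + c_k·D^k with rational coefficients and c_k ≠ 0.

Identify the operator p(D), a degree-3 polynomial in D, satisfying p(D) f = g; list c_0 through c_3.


p(D) = -3·I − 2·D + D^2 + 3·D^3, i.e. c_0 = -3, c_1 = -2, c_2 = 1, c_3 = 3

D^0 f = -2x^4 + 3
D^1 f = -8x^3
D^2 f = -24x^2
D^3 f = -48x
matching coefficients of g against c_0 f + c_1 Df + … from the top degree down determines the c_i
solution: c_0 = -3, c_1 = -2, c_2 = 1, c_3 = 3


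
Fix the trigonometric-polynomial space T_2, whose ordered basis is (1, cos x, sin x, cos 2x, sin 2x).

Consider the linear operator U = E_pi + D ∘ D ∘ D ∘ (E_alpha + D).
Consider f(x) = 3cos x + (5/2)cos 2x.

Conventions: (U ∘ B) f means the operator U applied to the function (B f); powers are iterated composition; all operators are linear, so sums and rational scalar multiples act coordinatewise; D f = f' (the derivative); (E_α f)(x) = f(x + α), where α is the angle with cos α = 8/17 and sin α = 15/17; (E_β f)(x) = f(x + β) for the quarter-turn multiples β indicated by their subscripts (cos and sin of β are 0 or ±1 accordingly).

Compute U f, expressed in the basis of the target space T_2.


the result is g(x) = (45/17)cos x + (24/17)sin x + (34165/578)cos 2x - (3220/289)sin 2x

E_pi f = -3cos x + (5/2)cos 2x
E_alpha f = (24/17)cos x - (45/17)sin x - (805/578)cos 2x - (600/289)sin 2x
D f = -3sin x - 5sin 2x
(E_alpha + D) f = (24/17)cos x - (96/17)sin x - (805/578)cos 2x - (2045/289)sin 2x
D (E_alpha + D) f = -(96/17)cos x - (24/17)sin x - (4090/289)cos 2x + (805/289)sin 2x
D D (E_alpha + D) f = -(24/17)cos x + (96/17)sin x + (1610/289)cos 2x + (8180/289)sin 2x
D D D (E_alpha + D) f = (96/17)cos x + (24/17)sin x + (16360/289)cos 2x - (3220/289)sin 2x
(E_pi + D ∘ D ∘ D ∘ (E_alpha + D)) f = (45/17)cos x + (24/17)sin x + (34165/578)cos 2x - (3220/289)sin 2x


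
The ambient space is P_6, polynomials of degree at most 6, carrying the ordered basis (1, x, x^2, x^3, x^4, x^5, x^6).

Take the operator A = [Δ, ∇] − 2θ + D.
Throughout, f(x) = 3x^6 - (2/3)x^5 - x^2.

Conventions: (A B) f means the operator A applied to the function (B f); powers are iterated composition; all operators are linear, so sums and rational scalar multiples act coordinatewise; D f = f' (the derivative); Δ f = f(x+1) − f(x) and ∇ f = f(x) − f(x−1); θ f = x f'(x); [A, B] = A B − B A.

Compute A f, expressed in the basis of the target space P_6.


g(x) = -36x^6 + (74/3)x^5 - (10/3)x^4 + 4x^2 - 2x

∇ f = 18x^5 - (145/3)x^4 + (200/3)x^3 - (155/3)x^2 + (58/3)x - 8/3
Δ ∇ f = 90x^4 - (40/3)x^3 + 90x^2 - (20/3)x + 4
Δ f = 18x^5 + (125/3)x^4 + (160/3)x^3 + (115/3)x^2 + (38/3)x + 4/3
∇ Δ f = 90x^4 - (40/3)x^3 + 90x^2 - (20/3)x + 4
[Δ, ∇] f = 0
θ f = 18x^6 - (10/3)x^5 - 2x^2
(-2θ) f = -36x^6 + (20/3)x^5 + 4x^2
D f = 18x^5 - (10/3)x^4 - 2x
([Δ, ∇] − 2θ + D) f = -36x^6 + (74/3)x^5 - (10/3)x^4 + 4x^2 - 2x


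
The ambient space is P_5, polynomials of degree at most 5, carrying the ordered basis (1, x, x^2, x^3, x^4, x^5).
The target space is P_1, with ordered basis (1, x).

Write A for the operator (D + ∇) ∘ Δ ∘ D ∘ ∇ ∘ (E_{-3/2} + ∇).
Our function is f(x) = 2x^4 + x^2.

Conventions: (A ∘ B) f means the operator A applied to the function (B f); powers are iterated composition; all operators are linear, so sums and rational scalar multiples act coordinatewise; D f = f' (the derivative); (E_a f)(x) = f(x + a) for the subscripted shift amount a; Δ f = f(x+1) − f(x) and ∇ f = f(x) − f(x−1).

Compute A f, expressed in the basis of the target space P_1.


E_{-3/2} f = 2x^4 - 12x^3 + 28x^2 - 30x + 99/8
∇ f = 8x^3 - 12x^2 + 10x - 3
(E_{-3/2} + ∇) f = 2x^4 - 4x^3 + 16x^2 - 20x + 75/8
∇ (E_{-3/2} + ∇) f = 8x^3 - 24x^2 + 52x - 42
D ∇ (E_{-3/2} + ∇) f = 24x^2 - 48x + 52
Δ D ∇ (E_{-3/2} + ∇) f = 48x - 24
D (Δ ∘ D) ∇ (E_{-3/2} + ∇) f = 48
∇ (Δ ∘ D) ∇ (E_{-3/2} + ∇) f = 48
(D + ∇) (Δ ∘ D) ∇ (E_{-3/2} + ∇) f = 96

the image equals g(x) = 96


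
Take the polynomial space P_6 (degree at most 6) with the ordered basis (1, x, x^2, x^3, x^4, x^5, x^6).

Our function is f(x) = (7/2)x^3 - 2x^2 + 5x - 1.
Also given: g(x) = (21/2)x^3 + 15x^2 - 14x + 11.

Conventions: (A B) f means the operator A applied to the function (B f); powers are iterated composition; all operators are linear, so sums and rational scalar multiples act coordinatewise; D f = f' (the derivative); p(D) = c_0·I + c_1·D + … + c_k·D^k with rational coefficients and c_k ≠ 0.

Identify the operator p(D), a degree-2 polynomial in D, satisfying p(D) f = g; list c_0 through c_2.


D^0 f = (7/2)x^3 - 2x^2 + 5x - 1
D^1 f = (21/2)x^2 - 4x + 5
D^2 f = 21x - 4
matching coefficients of g against c_0 f + c_1 Df + … from the top degree down determines the c_i
solution: c_0 = 3, c_1 = 2, c_2 = -1

c_0 = 3, c_1 = 2, c_2 = -1


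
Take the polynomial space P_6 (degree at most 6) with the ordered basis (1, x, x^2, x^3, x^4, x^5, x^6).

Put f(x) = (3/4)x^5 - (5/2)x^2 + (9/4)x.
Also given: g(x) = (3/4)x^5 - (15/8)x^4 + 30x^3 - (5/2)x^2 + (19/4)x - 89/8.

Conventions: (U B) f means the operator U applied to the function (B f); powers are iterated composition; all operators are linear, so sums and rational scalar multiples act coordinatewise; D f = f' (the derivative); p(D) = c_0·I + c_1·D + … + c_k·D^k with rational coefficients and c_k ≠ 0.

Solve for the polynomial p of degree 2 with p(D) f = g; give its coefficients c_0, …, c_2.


D^0 f = (3/4)x^5 - (5/2)x^2 + (9/4)x
D^1 f = (15/4)x^4 - 5x + 9/4
D^2 f = 15x^3 - 5
matching coefficients of g against c_0 f + c_1 Df + … from the top degree down determines the c_i
solution: c_0 = 1, c_1 = -1/2, c_2 = 2

c_0 = 1, c_1 = -1/2, c_2 = 2


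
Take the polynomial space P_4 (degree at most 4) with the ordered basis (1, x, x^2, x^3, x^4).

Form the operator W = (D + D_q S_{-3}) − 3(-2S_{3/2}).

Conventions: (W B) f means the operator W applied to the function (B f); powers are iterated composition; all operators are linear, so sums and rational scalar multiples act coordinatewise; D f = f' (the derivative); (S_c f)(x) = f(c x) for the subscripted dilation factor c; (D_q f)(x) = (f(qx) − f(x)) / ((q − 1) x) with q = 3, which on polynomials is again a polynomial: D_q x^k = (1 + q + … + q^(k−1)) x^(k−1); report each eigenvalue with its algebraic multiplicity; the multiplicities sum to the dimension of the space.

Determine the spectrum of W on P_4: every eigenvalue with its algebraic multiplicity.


λ = 6 (multiplicity 1), λ = 9 (multiplicity 1), λ = 27/2 (multiplicity 1), λ = 81/4 (multiplicity 1), λ = 243/8 (multiplicity 1)

image of 1: 6
image of x: 9x - 2
image of x^2: (27/2)x^2 + 38x
image of x^3: (81/4)x^3 - 348x^2
image of x^4: (243/8)x^4 + 3244x^3
the matrix is upper triangular; its diagonal is (6, 9, 27/2, 81/4, 243/8)
for a triangular matrix the eigenvalues are the diagonal entries, with algebraic multiplicity their repetition count


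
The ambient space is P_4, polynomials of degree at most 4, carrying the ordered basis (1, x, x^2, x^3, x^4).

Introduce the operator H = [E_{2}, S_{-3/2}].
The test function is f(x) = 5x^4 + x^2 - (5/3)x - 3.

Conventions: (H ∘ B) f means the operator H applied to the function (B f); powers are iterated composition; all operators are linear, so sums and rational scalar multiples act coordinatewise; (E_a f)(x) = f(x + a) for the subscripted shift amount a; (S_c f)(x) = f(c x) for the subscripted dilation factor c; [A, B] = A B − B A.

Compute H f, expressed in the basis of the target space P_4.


S_{-3/2} f = (405/16)x^4 + (9/4)x^2 + (5/2)x - 3
E_{2} S_{-3/2} f = (405/16)x^4 + (405/2)x^3 + (2439/4)x^2 + (1643/2)x + 416
E_{2} f = 5x^4 + 40x^3 + 121x^2 + (487/3)x + 233/3
S_{-3/2} E_{2} f = (405/16)x^4 - 135x^3 + (1089/4)x^2 - (487/2)x + 233/3
[E_{2}, S_{-3/2}] f = (675/2)x^3 + (675/2)x^2 + 1065x + 1015/3

the image equals g(x) = (675/2)x^3 + (675/2)x^2 + 1065x + 1015/3


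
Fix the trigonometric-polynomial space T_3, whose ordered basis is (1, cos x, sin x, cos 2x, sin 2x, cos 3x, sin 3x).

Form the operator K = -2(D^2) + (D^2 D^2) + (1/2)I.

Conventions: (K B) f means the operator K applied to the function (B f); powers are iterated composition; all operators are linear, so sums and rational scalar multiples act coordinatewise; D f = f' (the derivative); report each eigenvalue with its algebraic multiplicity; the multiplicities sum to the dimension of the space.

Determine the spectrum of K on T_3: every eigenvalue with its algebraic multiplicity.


image of 1: 1/2
image of cos x: (7/2)cos x
image of sin x: (7/2)sin x
image of cos 2x: (49/2)cos 2x
image of sin 2x: (49/2)sin 2x
image of cos 3x: (199/2)cos 3x
image of sin 3x: (199/2)sin 3x
the matrix is diagonal; its diagonal is (1/2, 7/2, 7/2, 49/2, 49/2, 199/2, 199/2)
for a triangular matrix the eigenvalues are the diagonal entries, with algebraic multiplicity their repetition count

λ = 1/2 (multiplicity 1), λ = 7/2 (multiplicity 2), λ = 49/2 (multiplicity 2), λ = 199/2 (multiplicity 2)


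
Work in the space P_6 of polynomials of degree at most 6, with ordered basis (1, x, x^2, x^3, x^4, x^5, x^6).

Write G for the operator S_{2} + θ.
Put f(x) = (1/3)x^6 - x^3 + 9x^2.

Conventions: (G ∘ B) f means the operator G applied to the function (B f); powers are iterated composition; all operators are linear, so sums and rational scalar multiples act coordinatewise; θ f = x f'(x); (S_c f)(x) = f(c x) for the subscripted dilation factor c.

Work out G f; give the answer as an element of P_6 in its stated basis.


S_{2} f = (64/3)x^6 - 8x^3 + 36x^2
θ f = 2x^6 - 3x^3 + 18x^2
(S_{2} + θ) f = (70/3)x^6 - 11x^3 + 54x^2

the result is g(x) = (70/3)x^6 - 11x^3 + 54x^2


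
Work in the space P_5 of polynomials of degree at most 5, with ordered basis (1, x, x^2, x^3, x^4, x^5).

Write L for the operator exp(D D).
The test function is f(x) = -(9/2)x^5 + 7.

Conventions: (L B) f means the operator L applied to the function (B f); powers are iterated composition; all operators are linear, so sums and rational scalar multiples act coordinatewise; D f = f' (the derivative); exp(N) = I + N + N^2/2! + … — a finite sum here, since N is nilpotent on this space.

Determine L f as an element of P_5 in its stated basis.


the result is g(x) = -(9/2)x^5 - 90x^3 - 270x + 7

order-1 term: -90x^3
order-2 term: -270x
the series for exp(D D) f terminates at order 2
exp(D D) f = -(9/2)x^5 - 90x^3 - 270x + 7


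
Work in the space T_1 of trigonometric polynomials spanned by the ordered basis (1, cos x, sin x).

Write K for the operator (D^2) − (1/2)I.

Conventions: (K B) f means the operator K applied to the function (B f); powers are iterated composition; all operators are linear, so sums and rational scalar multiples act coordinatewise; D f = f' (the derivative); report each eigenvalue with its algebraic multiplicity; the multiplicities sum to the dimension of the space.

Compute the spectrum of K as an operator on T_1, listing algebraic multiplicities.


image of 1: -1/2
image of cos x: -(3/2)cos x
image of sin x: -(3/2)sin x
the matrix is diagonal; its diagonal is (-1/2, -3/2, -3/2)
for a triangular matrix the eigenvalues are the diagonal entries, with algebraic multiplicity their repetition count

λ = -3/2 (multiplicity 2), λ = -1/2 (multiplicity 1)


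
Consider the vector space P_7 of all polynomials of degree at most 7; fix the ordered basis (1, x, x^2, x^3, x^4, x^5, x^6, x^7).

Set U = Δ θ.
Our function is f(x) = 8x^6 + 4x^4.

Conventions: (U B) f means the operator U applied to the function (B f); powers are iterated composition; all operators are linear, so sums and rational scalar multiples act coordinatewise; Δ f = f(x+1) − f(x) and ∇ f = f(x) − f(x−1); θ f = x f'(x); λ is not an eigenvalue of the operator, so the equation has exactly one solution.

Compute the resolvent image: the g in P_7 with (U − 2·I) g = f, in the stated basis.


write g with unknown coordinates in the stated basis and equate coefficients in (U − 2·I) g = f
solving from the highest basis element down gives g = -4x^6 - 72x^5 - 1082x^4 - 10696x^3 - 63096x^2 - 183952x - 173472
check: U g = -144x^5 - 2160x^4 - 21392x^3 - 126192x^2 - 367904x - 346944
so U g − 2·g = 8x^6 + 4x^4 = f ✓

g(x) = -4x^6 - 72x^5 - 1082x^4 - 10696x^3 - 63096x^2 - 183952x - 173472


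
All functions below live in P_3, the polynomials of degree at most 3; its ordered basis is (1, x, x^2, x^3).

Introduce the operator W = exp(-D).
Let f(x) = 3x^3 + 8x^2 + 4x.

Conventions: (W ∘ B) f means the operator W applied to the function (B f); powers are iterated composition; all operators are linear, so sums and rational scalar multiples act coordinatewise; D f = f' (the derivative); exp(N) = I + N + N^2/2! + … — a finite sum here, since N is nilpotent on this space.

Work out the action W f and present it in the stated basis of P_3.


the result is g(x) = 3x^3 - x^2 - 3x + 1

order-1 term: -9x^2 - 16x - 4
order-2 term: 9x + 8
order-3 term: -3
the series for exp(-D) f terminates at order 3
exp(-D) f = 3x^3 - x^2 - 3x + 1


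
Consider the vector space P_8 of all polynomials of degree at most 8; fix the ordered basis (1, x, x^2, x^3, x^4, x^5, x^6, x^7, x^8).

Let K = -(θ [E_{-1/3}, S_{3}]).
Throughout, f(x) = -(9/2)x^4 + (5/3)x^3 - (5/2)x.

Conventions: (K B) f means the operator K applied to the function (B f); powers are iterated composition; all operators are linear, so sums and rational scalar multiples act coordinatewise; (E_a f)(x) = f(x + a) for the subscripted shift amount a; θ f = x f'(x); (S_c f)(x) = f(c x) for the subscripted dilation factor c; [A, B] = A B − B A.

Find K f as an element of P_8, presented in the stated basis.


the result is g(x) = -972x^3 + 492x^2 - (196/3)x

S_{3} f = -(729/2)x^4 + 45x^3 - (15/2)x
E_{-1/3} S_{3} f = -(729/2)x^4 + 531x^3 - 288x^2 + (123/2)x - 11/3
E_{-1/3} f = -(9/2)x^4 + (23/3)x^3 - (14/3)x^2 - (23/18)x + 58/81
S_{3} E_{-1/3} f = -(729/2)x^4 + 207x^3 - 42x^2 - (23/6)x + 58/81
[E_{-1/3}, S_{3}] f = 324x^3 - 246x^2 + (196/3)x - 355/81
θ [E_{-1/3}, S_{3}] f = 972x^3 - 492x^2 + (196/3)x
(-(θ [E_{-1/3}, S_{3}])) f = -972x^3 + 492x^2 - (196/3)x


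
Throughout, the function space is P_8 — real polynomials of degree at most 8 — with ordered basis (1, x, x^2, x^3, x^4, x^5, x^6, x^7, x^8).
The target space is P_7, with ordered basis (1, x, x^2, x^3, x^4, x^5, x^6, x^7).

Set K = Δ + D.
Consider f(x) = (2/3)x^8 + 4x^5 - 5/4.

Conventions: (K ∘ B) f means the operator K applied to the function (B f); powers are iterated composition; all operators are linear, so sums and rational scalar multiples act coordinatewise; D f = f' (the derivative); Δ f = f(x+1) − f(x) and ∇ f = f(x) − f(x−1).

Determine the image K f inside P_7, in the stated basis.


Δ f = (16/3)x^7 + (56/3)x^6 + (112/3)x^5 + (200/3)x^4 + (232/3)x^3 + (176/3)x^2 + (76/3)x + 14/3
D f = (16/3)x^7 + 20x^4
(Δ + D) f = (32/3)x^7 + (56/3)x^6 + (112/3)x^5 + (260/3)x^4 + (232/3)x^3 + (176/3)x^2 + (76/3)x + 14/3

g(x) = (32/3)x^7 + (56/3)x^6 + (112/3)x^5 + (260/3)x^4 + (232/3)x^3 + (176/3)x^2 + (76/3)x + 14/3


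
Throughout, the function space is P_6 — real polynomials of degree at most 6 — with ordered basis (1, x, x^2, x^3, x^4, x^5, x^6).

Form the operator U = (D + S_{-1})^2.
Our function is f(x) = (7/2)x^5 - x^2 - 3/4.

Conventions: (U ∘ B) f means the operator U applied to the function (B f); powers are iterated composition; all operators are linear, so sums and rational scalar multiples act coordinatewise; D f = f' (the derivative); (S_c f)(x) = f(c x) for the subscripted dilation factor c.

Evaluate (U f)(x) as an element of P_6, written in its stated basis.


the result is g(x) = (7/2)x^5 + 70x^3 - x^2 - 11/4

D f = (35/2)x^4 - 2x
S_{-1} f = -(7/2)x^5 - x^2 - 3/4
(D + S_{-1}) f = -(7/2)x^5 + (35/2)x^4 - x^2 - 2x - 3/4
D (D + S_{-1}) f = -(35/2)x^4 + 70x^3 - 2x - 2
S_{-1} (D + S_{-1}) f = (7/2)x^5 + (35/2)x^4 - x^2 + 2x - 3/4
(D + S_{-1}) (D + S_{-1}) f = (7/2)x^5 + 70x^3 - x^2 - 11/4


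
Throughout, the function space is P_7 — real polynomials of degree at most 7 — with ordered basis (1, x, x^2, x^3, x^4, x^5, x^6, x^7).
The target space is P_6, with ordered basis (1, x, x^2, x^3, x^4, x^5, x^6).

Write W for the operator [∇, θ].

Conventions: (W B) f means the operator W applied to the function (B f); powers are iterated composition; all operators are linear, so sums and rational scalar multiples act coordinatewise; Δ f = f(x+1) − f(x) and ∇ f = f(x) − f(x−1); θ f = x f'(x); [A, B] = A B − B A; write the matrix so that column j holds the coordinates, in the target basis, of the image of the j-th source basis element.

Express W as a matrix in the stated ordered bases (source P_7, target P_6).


image of 1: 0
image of x: 1
image of x^2: 2x - 2
image of x^3: 3x^2 - 6x + 3
image of x^4: 4x^3 - 12x^2 + 12x - 4
image of x^5: 5x^4 - 20x^3 + 30x^2 - 20x + 5
image of x^6: 6x^5 - 30x^4 + 60x^3 - 60x^2 + 30x - 6
image of x^7: 7x^6 - 42x^5 + 105x^4 - 140x^3 + 105x^2 - 42x + 7
each image's coordinates form column j of the matrix

the matrix is [[0, 1, -2, 3, -4, 5, -6, 7]; [0, 0, 2, -6, 12, -20, 30, -42]; [0, 0, 0, 3, -12, 30, -60, 105]; [0, 0, 0, 0, 4, -20, 60, -140]; [0, 0, 0, 0, 0, 5, -30, 105]; [0, 0, 0, 0, 0, 0, 6, -42]; [0, 0, 0, 0, 0, 0, 0, 7]] (rows listed top to bottom)


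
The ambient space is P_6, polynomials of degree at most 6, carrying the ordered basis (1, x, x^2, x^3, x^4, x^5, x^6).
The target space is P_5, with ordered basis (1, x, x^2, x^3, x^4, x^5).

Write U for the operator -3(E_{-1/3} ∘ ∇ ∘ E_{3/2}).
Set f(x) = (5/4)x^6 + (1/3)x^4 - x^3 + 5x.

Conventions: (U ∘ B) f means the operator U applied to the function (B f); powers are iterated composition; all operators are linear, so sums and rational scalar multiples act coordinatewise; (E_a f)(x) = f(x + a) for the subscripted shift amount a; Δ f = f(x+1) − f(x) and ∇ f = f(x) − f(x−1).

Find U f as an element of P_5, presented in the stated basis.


the result is g(x) = -(45/2)x^5 - 75x^4 - (491/4)x^3 - (619/6)x^2 - (12373/288)x - 9313/432

E_{3/2} f = (5/4)x^6 + (45/4)x^5 + (2041/48)x^4 + (683/8)x^3 + (6075/64)x^2 + (3821/64)x + 5133/256
∇ E_{3/2} f = (15/2)x^5 + (75/2)x^4 + (991/12)x^3 + (379/4)x^2 + (5285/96)x + 1693/96
E_{-1/3} ∇ E_{3/2} f = (15/2)x^5 + 25x^4 + (491/12)x^3 + (619/18)x^2 + (12373/864)x + 9313/1296
(-3(E_{-1/3} ∘ ∇ ∘ E_{3/2})) f = -(45/2)x^5 - 75x^4 - (491/4)x^3 - (619/6)x^2 - (12373/288)x - 9313/432


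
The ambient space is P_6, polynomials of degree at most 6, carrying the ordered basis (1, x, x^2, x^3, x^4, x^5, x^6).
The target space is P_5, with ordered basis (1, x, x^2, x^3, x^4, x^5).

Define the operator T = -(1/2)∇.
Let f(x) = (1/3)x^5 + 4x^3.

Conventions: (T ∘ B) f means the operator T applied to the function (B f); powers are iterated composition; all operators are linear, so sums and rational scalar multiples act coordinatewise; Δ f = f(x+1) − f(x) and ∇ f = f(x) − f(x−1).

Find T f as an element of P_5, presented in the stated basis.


g(x) = -(5/6)x^4 + (5/3)x^3 - (23/3)x^2 + (41/6)x - 13/6

∇ f = (5/3)x^4 - (10/3)x^3 + (46/3)x^2 - (41/3)x + 13/3
(-(1/2)∇) f = -(5/6)x^4 + (5/3)x^3 - (23/3)x^2 + (41/6)x - 13/6


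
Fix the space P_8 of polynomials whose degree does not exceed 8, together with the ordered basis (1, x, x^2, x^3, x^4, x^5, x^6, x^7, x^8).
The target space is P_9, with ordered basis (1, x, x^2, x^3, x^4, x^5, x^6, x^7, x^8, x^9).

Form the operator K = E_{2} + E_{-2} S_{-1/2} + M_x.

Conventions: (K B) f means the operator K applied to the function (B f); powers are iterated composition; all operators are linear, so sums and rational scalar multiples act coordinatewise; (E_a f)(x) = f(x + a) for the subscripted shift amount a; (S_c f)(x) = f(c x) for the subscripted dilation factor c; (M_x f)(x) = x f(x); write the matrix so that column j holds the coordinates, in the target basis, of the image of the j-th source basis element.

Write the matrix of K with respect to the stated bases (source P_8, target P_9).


the matrix is [[2, 3, 5, 9, 17, 33, 65, 129, 257]; [1, 1/2, 3, 21/2, 30, 155/2, 189, 889/2, 1020]; [0, 1, 5/4, 27/4, 51/2, 165/2, 975/4, 2709/4, 1799]; [0, 0, 1, 7/8, 15/2, 155/4, 315/2, 4445/8, 1785]; [0, 0, 0, 1, 17/16, 165/16, 975/16, 4515/16, 8995/8]; [0, 0, 0, 0, 1, 31/32, 189/16, 2667/32, 1785/4]; [0, 0, 0, 0, 0, 1, 65/64, 903/64, 1799/16]; [0, 0, 0, 0, 0, 0, 1, 127/128, 255/16]; [0, 0, 0, 0, 0, 0, 0, 1, 257/256]; [0, 0, 0, 0, 0, 0, 0, 0, 1]] (rows listed top to bottom)

image of 1: x + 2
image of x: x^2 + (1/2)x + 3
image of x^2: x^3 + (5/4)x^2 + 3x + 5
image of x^3: x^4 + (7/8)x^3 + (27/4)x^2 + (21/2)x + 9
image of x^4: x^5 + (17/16)x^4 + (15/2)x^3 + (51/2)x^2 + 30x + 17
image of x^5: x^6 + (31/32)x^5 + (165/16)x^4 + (155/4)x^3 + (165/2)x^2 + (155/2)x + 33
image of x^6: x^7 + (65/64)x^6 + (189/16)x^5 + (975/16)x^4 + (315/2)x^3 + (975/4)x^2 + 189x + 65
image of x^7: x^8 + (127/128)x^7 + (903/64)x^6 + (2667/32)x^5 + (4515/16)x^4 + (4445/8)x^3 + (2709/4)x^2 + (889/2)x + 129
image of x^8: x^9 + (257/256)x^8 + (255/16)x^7 + (1799/16)x^6 + (1785/4)x^5 + (8995/8)x^4 + 1785x^3 + 1799x^2 + 1020x + 257
each image's coordinates form column j of the matrix


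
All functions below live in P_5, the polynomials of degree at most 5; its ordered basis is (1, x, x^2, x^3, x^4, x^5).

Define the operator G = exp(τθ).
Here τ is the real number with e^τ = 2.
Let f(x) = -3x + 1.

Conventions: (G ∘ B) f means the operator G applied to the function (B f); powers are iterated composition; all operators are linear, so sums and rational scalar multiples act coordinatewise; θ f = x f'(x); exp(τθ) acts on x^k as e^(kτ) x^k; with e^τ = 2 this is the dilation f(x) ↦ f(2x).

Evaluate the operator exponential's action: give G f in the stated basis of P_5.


the image equals g(x) = -6x + 1

exp(τθ) x^k = e^(kτ) x^k; with e^τ = 2 this sends x^k to 2^k x^k
x ↦ 2 x
applying this coordinatewise to f: exp(τθ) f = -6x + 1


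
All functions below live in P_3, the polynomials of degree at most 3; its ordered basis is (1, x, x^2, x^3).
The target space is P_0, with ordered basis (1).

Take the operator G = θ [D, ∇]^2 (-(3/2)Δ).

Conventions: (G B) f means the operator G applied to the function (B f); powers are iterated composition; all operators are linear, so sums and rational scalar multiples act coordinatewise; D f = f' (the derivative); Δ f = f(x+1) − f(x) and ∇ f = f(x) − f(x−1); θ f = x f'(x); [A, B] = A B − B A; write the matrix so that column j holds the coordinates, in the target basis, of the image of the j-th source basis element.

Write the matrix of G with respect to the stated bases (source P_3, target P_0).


image of 1: 0
image of x: 0
image of x^2: 0
image of x^3: 0
each image's coordinates form column j of the matrix

the matrix is [[0, 0, 0, 0]] (rows listed top to bottom)


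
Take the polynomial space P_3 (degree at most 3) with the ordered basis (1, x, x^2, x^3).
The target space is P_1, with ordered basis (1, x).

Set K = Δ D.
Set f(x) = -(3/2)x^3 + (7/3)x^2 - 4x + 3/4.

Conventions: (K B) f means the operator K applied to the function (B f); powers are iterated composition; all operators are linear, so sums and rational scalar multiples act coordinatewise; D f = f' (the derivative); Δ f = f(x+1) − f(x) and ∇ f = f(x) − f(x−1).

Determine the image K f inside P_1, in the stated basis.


the result is g(x) = -9x + 1/6

D f = -(9/2)x^2 + (14/3)x - 4
Δ D f = -9x + 1/6


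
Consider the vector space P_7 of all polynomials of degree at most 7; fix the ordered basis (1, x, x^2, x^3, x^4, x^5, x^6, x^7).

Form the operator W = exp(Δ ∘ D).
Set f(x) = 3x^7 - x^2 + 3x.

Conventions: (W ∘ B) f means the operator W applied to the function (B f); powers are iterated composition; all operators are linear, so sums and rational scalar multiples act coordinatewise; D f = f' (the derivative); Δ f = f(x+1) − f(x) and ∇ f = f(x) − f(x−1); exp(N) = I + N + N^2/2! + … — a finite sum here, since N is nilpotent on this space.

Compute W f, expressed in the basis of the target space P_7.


the image equals g(x) = 3x^7 + 126x^5 + 315x^4 + 1680x^3 + 4094x^2 + 7059x + 5689

order-1 term: 126x^5 + 315x^4 + 420x^3 + 315x^2 + 126x + 19
order-2 term: 1260x^3 + 3780x^2 + 4410x + 1890
order-3 term: 2520x + 3780
the series for exp(Δ ∘ D) f terminates at order 3
exp(Δ ∘ D) f = 3x^7 + 126x^5 + 315x^4 + 1680x^3 + 4094x^2 + 7059x + 5689


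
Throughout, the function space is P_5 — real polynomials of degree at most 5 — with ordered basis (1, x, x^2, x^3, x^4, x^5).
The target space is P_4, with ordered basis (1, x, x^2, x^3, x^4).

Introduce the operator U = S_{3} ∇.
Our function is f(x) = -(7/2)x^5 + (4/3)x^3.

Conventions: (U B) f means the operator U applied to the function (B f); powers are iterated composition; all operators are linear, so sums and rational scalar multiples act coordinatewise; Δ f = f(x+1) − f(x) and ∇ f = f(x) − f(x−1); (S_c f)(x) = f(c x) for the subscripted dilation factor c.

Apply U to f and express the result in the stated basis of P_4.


the result is g(x) = -(2835/2)x^4 + 945x^3 - 279x^2 + (81/2)x - 13/6

∇ f = -(35/2)x^4 + 35x^3 - 31x^2 + (27/2)x - 13/6
S_{3} ∇ f = -(2835/2)x^4 + 945x^3 - 279x^2 + (81/2)x - 13/6
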